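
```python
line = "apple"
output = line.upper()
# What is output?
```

Answer: 'APPLE'

Derivation:
Trace (tracking output):
line = 'apple'  # -> line = 'apple'
output = line.upper()  # -> output = 'APPLE'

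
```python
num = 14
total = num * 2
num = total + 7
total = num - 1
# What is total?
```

Answer: 34

Derivation:
Trace (tracking total):
num = 14  # -> num = 14
total = num * 2  # -> total = 28
num = total + 7  # -> num = 35
total = num - 1  # -> total = 34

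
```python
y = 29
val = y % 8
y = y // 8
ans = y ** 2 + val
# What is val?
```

Answer: 5

Derivation:
Trace (tracking val):
y = 29  # -> y = 29
val = y % 8  # -> val = 5
y = y // 8  # -> y = 3
ans = y ** 2 + val  # -> ans = 14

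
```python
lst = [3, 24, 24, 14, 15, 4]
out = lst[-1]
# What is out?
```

Trace (tracking out):
lst = [3, 24, 24, 14, 15, 4]  # -> lst = [3, 24, 24, 14, 15, 4]
out = lst[-1]  # -> out = 4

Answer: 4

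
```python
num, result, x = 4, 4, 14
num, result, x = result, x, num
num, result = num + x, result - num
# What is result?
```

Trace (tracking result):
num, result, x = (4, 4, 14)  # -> num = 4, result = 4, x = 14
num, result, x = (result, x, num)  # -> num = 4, result = 14, x = 4
num, result = (num + x, result - num)  # -> num = 8, result = 10

Answer: 10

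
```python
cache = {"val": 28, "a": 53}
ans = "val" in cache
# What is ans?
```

Trace (tracking ans):
cache = {'val': 28, 'a': 53}  # -> cache = {'val': 28, 'a': 53}
ans = 'val' in cache  # -> ans = True

Answer: True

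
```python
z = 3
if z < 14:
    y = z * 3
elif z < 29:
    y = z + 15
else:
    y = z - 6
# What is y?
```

Answer: 9

Derivation:
Trace (tracking y):
z = 3  # -> z = 3
if z < 14:  # condition is True
    y = z * 3  # -> y = 9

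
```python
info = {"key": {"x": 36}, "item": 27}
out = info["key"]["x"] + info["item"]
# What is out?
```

Answer: 63

Derivation:
Trace (tracking out):
info = {'key': {'x': 36}, 'item': 27}  # -> info = {'key': {'x': 36}, 'item': 27}
out = info['key']['x'] + info['item']  # -> out = 63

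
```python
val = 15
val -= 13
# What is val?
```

Answer: 2

Derivation:
Trace (tracking val):
val = 15  # -> val = 15
val -= 13  # -> val = 2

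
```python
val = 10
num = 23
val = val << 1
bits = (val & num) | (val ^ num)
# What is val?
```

Trace (tracking val):
val = 10  # -> val = 10
num = 23  # -> num = 23
val = val << 1  # -> val = 20
bits = val & num | val ^ num  # -> bits = 23

Answer: 20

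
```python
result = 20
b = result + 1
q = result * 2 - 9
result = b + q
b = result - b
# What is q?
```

Trace (tracking q):
result = 20  # -> result = 20
b = result + 1  # -> b = 21
q = result * 2 - 9  # -> q = 31
result = b + q  # -> result = 52
b = result - b  # -> b = 31

Answer: 31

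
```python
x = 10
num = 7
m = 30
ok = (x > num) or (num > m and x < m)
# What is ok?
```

Trace (tracking ok):
x = 10  # -> x = 10
num = 7  # -> num = 7
m = 30  # -> m = 30
ok = x > num or (num > m and x < m)  # -> ok = True

Answer: True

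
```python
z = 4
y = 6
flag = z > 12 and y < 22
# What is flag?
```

Answer: False

Derivation:
Trace (tracking flag):
z = 4  # -> z = 4
y = 6  # -> y = 6
flag = z > 12 and y < 22  # -> flag = False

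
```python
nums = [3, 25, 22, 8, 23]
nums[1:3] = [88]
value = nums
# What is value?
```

Trace (tracking value):
nums = [3, 25, 22, 8, 23]  # -> nums = [3, 25, 22, 8, 23]
nums[1:3] = [88]  # -> nums = [3, 88, 8, 23]
value = nums  # -> value = [3, 88, 8, 23]

Answer: [3, 88, 8, 23]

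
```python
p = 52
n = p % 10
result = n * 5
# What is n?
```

Trace (tracking n):
p = 52  # -> p = 52
n = p % 10  # -> n = 2
result = n * 5  # -> result = 10

Answer: 2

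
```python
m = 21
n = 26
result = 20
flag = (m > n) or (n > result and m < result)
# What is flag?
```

Answer: False

Derivation:
Trace (tracking flag):
m = 21  # -> m = 21
n = 26  # -> n = 26
result = 20  # -> result = 20
flag = m > n or (n > result and m < result)  # -> flag = False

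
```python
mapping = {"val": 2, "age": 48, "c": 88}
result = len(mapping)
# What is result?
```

Trace (tracking result):
mapping = {'val': 2, 'age': 48, 'c': 88}  # -> mapping = {'val': 2, 'age': 48, 'c': 88}
result = len(mapping)  # -> result = 3

Answer: 3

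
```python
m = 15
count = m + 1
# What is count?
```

Answer: 16

Derivation:
Trace (tracking count):
m = 15  # -> m = 15
count = m + 1  # -> count = 16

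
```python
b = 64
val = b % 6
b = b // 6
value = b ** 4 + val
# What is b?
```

Answer: 10

Derivation:
Trace (tracking b):
b = 64  # -> b = 64
val = b % 6  # -> val = 4
b = b // 6  # -> b = 10
value = b ** 4 + val  # -> value = 10004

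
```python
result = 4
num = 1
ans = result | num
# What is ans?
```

Trace (tracking ans):
result = 4  # -> result = 4
num = 1  # -> num = 1
ans = result | num  # -> ans = 5

Answer: 5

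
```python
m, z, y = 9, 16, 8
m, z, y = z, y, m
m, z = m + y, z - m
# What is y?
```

Trace (tracking y):
m, z, y = (9, 16, 8)  # -> m = 9, z = 16, y = 8
m, z, y = (z, y, m)  # -> m = 16, z = 8, y = 9
m, z = (m + y, z - m)  # -> m = 25, z = -8

Answer: 9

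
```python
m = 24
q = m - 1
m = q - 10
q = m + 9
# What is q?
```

Trace (tracking q):
m = 24  # -> m = 24
q = m - 1  # -> q = 23
m = q - 10  # -> m = 13
q = m + 9  # -> q = 22

Answer: 22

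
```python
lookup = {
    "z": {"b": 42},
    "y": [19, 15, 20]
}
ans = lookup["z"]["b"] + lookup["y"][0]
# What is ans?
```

Answer: 61

Derivation:
Trace (tracking ans):
lookup = {'z': {'b': 42}, 'y': [19, 15, 20]}  # -> lookup = {'z': {'b': 42}, 'y': [19, 15, 20]}
ans = lookup['z']['b'] + lookup['y'][0]  # -> ans = 61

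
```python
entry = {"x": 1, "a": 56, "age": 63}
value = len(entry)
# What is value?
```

Trace (tracking value):
entry = {'x': 1, 'a': 56, 'age': 63}  # -> entry = {'x': 1, 'a': 56, 'age': 63}
value = len(entry)  # -> value = 3

Answer: 3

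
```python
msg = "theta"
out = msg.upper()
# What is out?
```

Answer: 'THETA'

Derivation:
Trace (tracking out):
msg = 'theta'  # -> msg = 'theta'
out = msg.upper()  # -> out = 'THETA'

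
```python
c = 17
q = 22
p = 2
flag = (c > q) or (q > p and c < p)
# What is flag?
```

Answer: False

Derivation:
Trace (tracking flag):
c = 17  # -> c = 17
q = 22  # -> q = 22
p = 2  # -> p = 2
flag = c > q or (q > p and c < p)  # -> flag = False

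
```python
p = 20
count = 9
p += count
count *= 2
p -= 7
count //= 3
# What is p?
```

Trace (tracking p):
p = 20  # -> p = 20
count = 9  # -> count = 9
p += count  # -> p = 29
count *= 2  # -> count = 18
p -= 7  # -> p = 22
count //= 3  # -> count = 6

Answer: 22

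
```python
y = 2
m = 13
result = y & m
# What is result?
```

Trace (tracking result):
y = 2  # -> y = 2
m = 13  # -> m = 13
result = y & m  # -> result = 0

Answer: 0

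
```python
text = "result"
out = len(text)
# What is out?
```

Answer: 6

Derivation:
Trace (tracking out):
text = 'result'  # -> text = 'result'
out = len(text)  # -> out = 6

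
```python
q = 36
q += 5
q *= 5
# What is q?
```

Trace (tracking q):
q = 36  # -> q = 36
q += 5  # -> q = 41
q *= 5  # -> q = 205

Answer: 205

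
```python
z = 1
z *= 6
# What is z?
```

Trace (tracking z):
z = 1  # -> z = 1
z *= 6  # -> z = 6

Answer: 6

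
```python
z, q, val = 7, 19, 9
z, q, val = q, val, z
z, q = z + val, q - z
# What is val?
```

Answer: 7

Derivation:
Trace (tracking val):
z, q, val = (7, 19, 9)  # -> z = 7, q = 19, val = 9
z, q, val = (q, val, z)  # -> z = 19, q = 9, val = 7
z, q = (z + val, q - z)  # -> z = 26, q = -10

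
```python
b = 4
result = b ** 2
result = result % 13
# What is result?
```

Trace (tracking result):
b = 4  # -> b = 4
result = b ** 2  # -> result = 16
result = result % 13  # -> result = 3

Answer: 3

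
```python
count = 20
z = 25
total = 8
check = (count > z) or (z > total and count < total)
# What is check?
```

Answer: False

Derivation:
Trace (tracking check):
count = 20  # -> count = 20
z = 25  # -> z = 25
total = 8  # -> total = 8
check = count > z or (z > total and count < total)  # -> check = False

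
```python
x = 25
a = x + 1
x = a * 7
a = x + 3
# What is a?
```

Trace (tracking a):
x = 25  # -> x = 25
a = x + 1  # -> a = 26
x = a * 7  # -> x = 182
a = x + 3  # -> a = 185

Answer: 185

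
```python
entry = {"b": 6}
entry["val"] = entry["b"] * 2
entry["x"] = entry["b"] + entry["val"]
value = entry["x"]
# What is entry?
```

Trace (tracking entry):
entry = {'b': 6}  # -> entry = {'b': 6}
entry['val'] = entry['b'] * 2  # -> entry = {'b': 6, 'val': 12}
entry['x'] = entry['b'] + entry['val']  # -> entry = {'b': 6, 'val': 12, 'x': 18}
value = entry['x']  # -> value = 18

Answer: {'b': 6, 'val': 12, 'x': 18}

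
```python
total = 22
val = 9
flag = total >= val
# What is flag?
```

Answer: True

Derivation:
Trace (tracking flag):
total = 22  # -> total = 22
val = 9  # -> val = 9
flag = total >= val  # -> flag = True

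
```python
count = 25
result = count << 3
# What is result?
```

Trace (tracking result):
count = 25  # -> count = 25
result = count << 3  # -> result = 200

Answer: 200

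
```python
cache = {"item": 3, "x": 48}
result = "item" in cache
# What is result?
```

Answer: True

Derivation:
Trace (tracking result):
cache = {'item': 3, 'x': 48}  # -> cache = {'item': 3, 'x': 48}
result = 'item' in cache  # -> result = True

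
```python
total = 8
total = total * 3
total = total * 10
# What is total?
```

Trace (tracking total):
total = 8  # -> total = 8
total = total * 3  # -> total = 24
total = total * 10  # -> total = 240

Answer: 240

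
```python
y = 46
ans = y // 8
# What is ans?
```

Trace (tracking ans):
y = 46  # -> y = 46
ans = y // 8  # -> ans = 5

Answer: 5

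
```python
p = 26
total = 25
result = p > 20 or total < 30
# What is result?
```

Trace (tracking result):
p = 26  # -> p = 26
total = 25  # -> total = 25
result = p > 20 or total < 30  # -> result = True

Answer: True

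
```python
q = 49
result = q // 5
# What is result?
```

Answer: 9

Derivation:
Trace (tracking result):
q = 49  # -> q = 49
result = q // 5  # -> result = 9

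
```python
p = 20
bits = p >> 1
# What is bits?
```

Answer: 10

Derivation:
Trace (tracking bits):
p = 20  # -> p = 20
bits = p >> 1  # -> bits = 10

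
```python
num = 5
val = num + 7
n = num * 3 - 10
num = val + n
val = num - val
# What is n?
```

Trace (tracking n):
num = 5  # -> num = 5
val = num + 7  # -> val = 12
n = num * 3 - 10  # -> n = 5
num = val + n  # -> num = 17
val = num - val  # -> val = 5

Answer: 5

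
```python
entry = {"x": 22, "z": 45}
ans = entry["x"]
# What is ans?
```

Trace (tracking ans):
entry = {'x': 22, 'z': 45}  # -> entry = {'x': 22, 'z': 45}
ans = entry['x']  # -> ans = 22

Answer: 22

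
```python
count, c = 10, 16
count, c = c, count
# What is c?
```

Answer: 10

Derivation:
Trace (tracking c):
count, c = (10, 16)  # -> count = 10, c = 16
count, c = (c, count)  # -> count = 16, c = 10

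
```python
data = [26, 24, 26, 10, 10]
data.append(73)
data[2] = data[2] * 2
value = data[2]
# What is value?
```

Answer: 52

Derivation:
Trace (tracking value):
data = [26, 24, 26, 10, 10]  # -> data = [26, 24, 26, 10, 10]
data.append(73)  # -> data = [26, 24, 26, 10, 10, 73]
data[2] = data[2] * 2  # -> data = [26, 24, 52, 10, 10, 73]
value = data[2]  # -> value = 52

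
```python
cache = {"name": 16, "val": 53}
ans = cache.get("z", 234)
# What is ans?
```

Trace (tracking ans):
cache = {'name': 16, 'val': 53}  # -> cache = {'name': 16, 'val': 53}
ans = cache.get('z', 234)  # -> ans = 234

Answer: 234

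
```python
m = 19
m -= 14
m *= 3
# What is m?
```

Trace (tracking m):
m = 19  # -> m = 19
m -= 14  # -> m = 5
m *= 3  # -> m = 15

Answer: 15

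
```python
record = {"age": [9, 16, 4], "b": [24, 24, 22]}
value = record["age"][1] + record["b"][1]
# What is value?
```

Trace (tracking value):
record = {'age': [9, 16, 4], 'b': [24, 24, 22]}  # -> record = {'age': [9, 16, 4], 'b': [24, 24, 22]}
value = record['age'][1] + record['b'][1]  # -> value = 40

Answer: 40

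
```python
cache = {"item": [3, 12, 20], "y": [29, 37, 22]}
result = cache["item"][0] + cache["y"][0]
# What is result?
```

Trace (tracking result):
cache = {'item': [3, 12, 20], 'y': [29, 37, 22]}  # -> cache = {'item': [3, 12, 20], 'y': [29, 37, 22]}
result = cache['item'][0] + cache['y'][0]  # -> result = 32

Answer: 32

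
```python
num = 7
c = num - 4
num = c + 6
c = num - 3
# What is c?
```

Trace (tracking c):
num = 7  # -> num = 7
c = num - 4  # -> c = 3
num = c + 6  # -> num = 9
c = num - 3  # -> c = 6

Answer: 6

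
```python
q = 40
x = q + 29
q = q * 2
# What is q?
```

Answer: 80

Derivation:
Trace (tracking q):
q = 40  # -> q = 40
x = q + 29  # -> x = 69
q = q * 2  # -> q = 80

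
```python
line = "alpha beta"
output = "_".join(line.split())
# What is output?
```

Trace (tracking output):
line = 'alpha beta'  # -> line = 'alpha beta'
output = '_'.join(line.split())  # -> output = 'alpha_beta'

Answer: 'alpha_beta'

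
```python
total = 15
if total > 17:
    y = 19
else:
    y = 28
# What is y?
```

Trace (tracking y):
total = 15  # -> total = 15
if total > 17:  # condition is False
else:
    y = 28  # -> y = 28

Answer: 28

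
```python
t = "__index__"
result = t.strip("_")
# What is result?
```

Answer: 'index'

Derivation:
Trace (tracking result):
t = '__index__'  # -> t = '__index__'
result = t.strip('_')  # -> result = 'index'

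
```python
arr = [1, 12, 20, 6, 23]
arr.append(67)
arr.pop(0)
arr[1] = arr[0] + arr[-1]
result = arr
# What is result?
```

Trace (tracking result):
arr = [1, 12, 20, 6, 23]  # -> arr = [1, 12, 20, 6, 23]
arr.append(67)  # -> arr = [1, 12, 20, 6, 23, 67]
arr.pop(0)  # -> arr = [12, 20, 6, 23, 67]
arr[1] = arr[0] + arr[-1]  # -> arr = [12, 79, 6, 23, 67]
result = arr  # -> result = [12, 79, 6, 23, 67]

Answer: [12, 79, 6, 23, 67]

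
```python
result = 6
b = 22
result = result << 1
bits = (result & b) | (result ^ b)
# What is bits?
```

Trace (tracking bits):
result = 6  # -> result = 6
b = 22  # -> b = 22
result = result << 1  # -> result = 12
bits = result & b | result ^ b  # -> bits = 30

Answer: 30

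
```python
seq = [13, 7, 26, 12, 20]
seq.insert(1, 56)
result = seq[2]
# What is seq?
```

Trace (tracking seq):
seq = [13, 7, 26, 12, 20]  # -> seq = [13, 7, 26, 12, 20]
seq.insert(1, 56)  # -> seq = [13, 56, 7, 26, 12, 20]
result = seq[2]  # -> result = 7

Answer: [13, 56, 7, 26, 12, 20]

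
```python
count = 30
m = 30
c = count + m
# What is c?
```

Answer: 60

Derivation:
Trace (tracking c):
count = 30  # -> count = 30
m = 30  # -> m = 30
c = count + m  # -> c = 60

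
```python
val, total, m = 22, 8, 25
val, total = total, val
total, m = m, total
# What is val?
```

Trace (tracking val):
val, total, m = (22, 8, 25)  # -> val = 22, total = 8, m = 25
val, total = (total, val)  # -> val = 8, total = 22
total, m = (m, total)  # -> total = 25, m = 22

Answer: 8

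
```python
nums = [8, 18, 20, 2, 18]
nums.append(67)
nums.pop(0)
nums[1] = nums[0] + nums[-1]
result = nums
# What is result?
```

Answer: [18, 85, 2, 18, 67]

Derivation:
Trace (tracking result):
nums = [8, 18, 20, 2, 18]  # -> nums = [8, 18, 20, 2, 18]
nums.append(67)  # -> nums = [8, 18, 20, 2, 18, 67]
nums.pop(0)  # -> nums = [18, 20, 2, 18, 67]
nums[1] = nums[0] + nums[-1]  # -> nums = [18, 85, 2, 18, 67]
result = nums  # -> result = [18, 85, 2, 18, 67]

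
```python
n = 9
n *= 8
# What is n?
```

Trace (tracking n):
n = 9  # -> n = 9
n *= 8  # -> n = 72

Answer: 72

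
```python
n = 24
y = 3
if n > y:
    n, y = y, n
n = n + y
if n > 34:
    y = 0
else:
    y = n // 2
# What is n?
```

Answer: 27

Derivation:
Trace (tracking n):
n = 24  # -> n = 24
y = 3  # -> y = 3
if n > y:  # condition is True
    n, y = (y, n)  # -> n = 3, y = 24
n = n + y  # -> n = 27
if n > 34:  # condition is False
else:
    y = n // 2  # -> y = 13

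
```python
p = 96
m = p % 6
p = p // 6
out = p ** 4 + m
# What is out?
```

Answer: 65536

Derivation:
Trace (tracking out):
p = 96  # -> p = 96
m = p % 6  # -> m = 0
p = p // 6  # -> p = 16
out = p ** 4 + m  # -> out = 65536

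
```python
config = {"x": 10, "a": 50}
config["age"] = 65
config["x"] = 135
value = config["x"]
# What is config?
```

Trace (tracking config):
config = {'x': 10, 'a': 50}  # -> config = {'x': 10, 'a': 50}
config['age'] = 65  # -> config = {'x': 10, 'a': 50, 'age': 65}
config['x'] = 135  # -> config = {'x': 135, 'a': 50, 'age': 65}
value = config['x']  # -> value = 135

Answer: {'x': 135, 'a': 50, 'age': 65}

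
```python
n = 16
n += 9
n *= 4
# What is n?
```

Trace (tracking n):
n = 16  # -> n = 16
n += 9  # -> n = 25
n *= 4  # -> n = 100

Answer: 100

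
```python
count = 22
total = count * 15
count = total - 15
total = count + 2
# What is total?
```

Answer: 317

Derivation:
Trace (tracking total):
count = 22  # -> count = 22
total = count * 15  # -> total = 330
count = total - 15  # -> count = 315
total = count + 2  # -> total = 317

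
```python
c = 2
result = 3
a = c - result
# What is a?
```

Answer: -1

Derivation:
Trace (tracking a):
c = 2  # -> c = 2
result = 3  # -> result = 3
a = c - result  # -> a = -1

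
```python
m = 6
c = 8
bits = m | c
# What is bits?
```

Answer: 14

Derivation:
Trace (tracking bits):
m = 6  # -> m = 6
c = 8  # -> c = 8
bits = m | c  # -> bits = 14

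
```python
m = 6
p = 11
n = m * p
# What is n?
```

Answer: 66

Derivation:
Trace (tracking n):
m = 6  # -> m = 6
p = 11  # -> p = 11
n = m * p  # -> n = 66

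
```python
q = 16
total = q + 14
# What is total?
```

Trace (tracking total):
q = 16  # -> q = 16
total = q + 14  # -> total = 30

Answer: 30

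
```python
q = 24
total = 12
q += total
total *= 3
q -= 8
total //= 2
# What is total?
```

Answer: 18

Derivation:
Trace (tracking total):
q = 24  # -> q = 24
total = 12  # -> total = 12
q += total  # -> q = 36
total *= 3  # -> total = 36
q -= 8  # -> q = 28
total //= 2  # -> total = 18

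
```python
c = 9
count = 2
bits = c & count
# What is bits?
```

Answer: 0

Derivation:
Trace (tracking bits):
c = 9  # -> c = 9
count = 2  # -> count = 2
bits = c & count  # -> bits = 0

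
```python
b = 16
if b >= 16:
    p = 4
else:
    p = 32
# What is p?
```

Answer: 4

Derivation:
Trace (tracking p):
b = 16  # -> b = 16
if b >= 16:  # condition is True
    p = 4  # -> p = 4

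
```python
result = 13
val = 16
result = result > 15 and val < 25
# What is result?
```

Answer: False

Derivation:
Trace (tracking result):
result = 13  # -> result = 13
val = 16  # -> val = 16
result = result > 15 and val < 25  # -> result = False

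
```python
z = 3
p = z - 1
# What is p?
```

Answer: 2

Derivation:
Trace (tracking p):
z = 3  # -> z = 3
p = z - 1  # -> p = 2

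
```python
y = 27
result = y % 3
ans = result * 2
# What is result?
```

Trace (tracking result):
y = 27  # -> y = 27
result = y % 3  # -> result = 0
ans = result * 2  # -> ans = 0

Answer: 0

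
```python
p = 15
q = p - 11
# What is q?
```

Answer: 4

Derivation:
Trace (tracking q):
p = 15  # -> p = 15
q = p - 11  # -> q = 4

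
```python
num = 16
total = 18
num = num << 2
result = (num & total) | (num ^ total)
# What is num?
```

Answer: 64

Derivation:
Trace (tracking num):
num = 16  # -> num = 16
total = 18  # -> total = 18
num = num << 2  # -> num = 64
result = num & total | num ^ total  # -> result = 82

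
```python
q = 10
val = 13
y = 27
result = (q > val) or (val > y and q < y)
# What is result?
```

Answer: False

Derivation:
Trace (tracking result):
q = 10  # -> q = 10
val = 13  # -> val = 13
y = 27  # -> y = 27
result = q > val or (val > y and q < y)  # -> result = False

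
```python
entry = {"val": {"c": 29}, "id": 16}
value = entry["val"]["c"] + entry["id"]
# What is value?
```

Trace (tracking value):
entry = {'val': {'c': 29}, 'id': 16}  # -> entry = {'val': {'c': 29}, 'id': 16}
value = entry['val']['c'] + entry['id']  # -> value = 45

Answer: 45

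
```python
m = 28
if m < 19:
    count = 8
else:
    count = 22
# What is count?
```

Answer: 22

Derivation:
Trace (tracking count):
m = 28  # -> m = 28
if m < 19:  # condition is False
else:
    count = 22  # -> count = 22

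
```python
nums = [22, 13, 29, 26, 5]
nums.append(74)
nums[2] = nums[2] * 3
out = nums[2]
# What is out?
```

Trace (tracking out):
nums = [22, 13, 29, 26, 5]  # -> nums = [22, 13, 29, 26, 5]
nums.append(74)  # -> nums = [22, 13, 29, 26, 5, 74]
nums[2] = nums[2] * 3  # -> nums = [22, 13, 87, 26, 5, 74]
out = nums[2]  # -> out = 87

Answer: 87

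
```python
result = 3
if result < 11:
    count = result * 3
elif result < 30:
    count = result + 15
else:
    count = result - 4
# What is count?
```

Answer: 9

Derivation:
Trace (tracking count):
result = 3  # -> result = 3
if result < 11:  # condition is True
    count = result * 3  # -> count = 9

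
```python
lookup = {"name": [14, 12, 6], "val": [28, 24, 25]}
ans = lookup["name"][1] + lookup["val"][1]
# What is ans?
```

Trace (tracking ans):
lookup = {'name': [14, 12, 6], 'val': [28, 24, 25]}  # -> lookup = {'name': [14, 12, 6], 'val': [28, 24, 25]}
ans = lookup['name'][1] + lookup['val'][1]  # -> ans = 36

Answer: 36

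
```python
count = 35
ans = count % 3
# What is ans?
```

Answer: 2

Derivation:
Trace (tracking ans):
count = 35  # -> count = 35
ans = count % 3  # -> ans = 2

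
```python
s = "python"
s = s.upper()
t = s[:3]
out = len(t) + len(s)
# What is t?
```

Trace (tracking t):
s = 'python'  # -> s = 'python'
s = s.upper()  # -> s = 'PYTHON'
t = s[:3]  # -> t = 'PYT'
out = len(t) + len(s)  # -> out = 9

Answer: 'PYT'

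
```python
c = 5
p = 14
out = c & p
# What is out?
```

Trace (tracking out):
c = 5  # -> c = 5
p = 14  # -> p = 14
out = c & p  # -> out = 4

Answer: 4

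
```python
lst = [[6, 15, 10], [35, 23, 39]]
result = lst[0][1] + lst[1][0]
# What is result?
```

Trace (tracking result):
lst = [[6, 15, 10], [35, 23, 39]]  # -> lst = [[6, 15, 10], [35, 23, 39]]
result = lst[0][1] + lst[1][0]  # -> result = 50

Answer: 50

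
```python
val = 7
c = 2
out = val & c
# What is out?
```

Answer: 2

Derivation:
Trace (tracking out):
val = 7  # -> val = 7
c = 2  # -> c = 2
out = val & c  # -> out = 2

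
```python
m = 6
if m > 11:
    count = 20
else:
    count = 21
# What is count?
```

Answer: 21

Derivation:
Trace (tracking count):
m = 6  # -> m = 6
if m > 11:  # condition is False
else:
    count = 21  # -> count = 21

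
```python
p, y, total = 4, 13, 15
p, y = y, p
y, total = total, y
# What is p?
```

Trace (tracking p):
p, y, total = (4, 13, 15)  # -> p = 4, y = 13, total = 15
p, y = (y, p)  # -> p = 13, y = 4
y, total = (total, y)  # -> y = 15, total = 4

Answer: 13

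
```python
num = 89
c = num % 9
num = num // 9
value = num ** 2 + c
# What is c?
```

Trace (tracking c):
num = 89  # -> num = 89
c = num % 9  # -> c = 8
num = num // 9  # -> num = 9
value = num ** 2 + c  # -> value = 89

Answer: 8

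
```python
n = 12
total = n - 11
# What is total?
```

Answer: 1

Derivation:
Trace (tracking total):
n = 12  # -> n = 12
total = n - 11  # -> total = 1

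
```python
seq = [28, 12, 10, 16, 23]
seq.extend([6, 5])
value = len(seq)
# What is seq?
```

Trace (tracking seq):
seq = [28, 12, 10, 16, 23]  # -> seq = [28, 12, 10, 16, 23]
seq.extend([6, 5])  # -> seq = [28, 12, 10, 16, 23, 6, 5]
value = len(seq)  # -> value = 7

Answer: [28, 12, 10, 16, 23, 6, 5]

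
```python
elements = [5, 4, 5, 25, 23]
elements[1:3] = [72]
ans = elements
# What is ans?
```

Answer: [5, 72, 25, 23]

Derivation:
Trace (tracking ans):
elements = [5, 4, 5, 25, 23]  # -> elements = [5, 4, 5, 25, 23]
elements[1:3] = [72]  # -> elements = [5, 72, 25, 23]
ans = elements  # -> ans = [5, 72, 25, 23]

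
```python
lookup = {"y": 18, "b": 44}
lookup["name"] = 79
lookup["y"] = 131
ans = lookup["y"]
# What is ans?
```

Trace (tracking ans):
lookup = {'y': 18, 'b': 44}  # -> lookup = {'y': 18, 'b': 44}
lookup['name'] = 79  # -> lookup = {'y': 18, 'b': 44, 'name': 79}
lookup['y'] = 131  # -> lookup = {'y': 131, 'b': 44, 'name': 79}
ans = lookup['y']  # -> ans = 131

Answer: 131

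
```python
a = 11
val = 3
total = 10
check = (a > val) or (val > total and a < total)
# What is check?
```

Answer: True

Derivation:
Trace (tracking check):
a = 11  # -> a = 11
val = 3  # -> val = 3
total = 10  # -> total = 10
check = a > val or (val > total and a < total)  # -> check = True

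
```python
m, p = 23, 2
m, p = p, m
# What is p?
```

Trace (tracking p):
m, p = (23, 2)  # -> m = 23, p = 2
m, p = (p, m)  # -> m = 2, p = 23

Answer: 23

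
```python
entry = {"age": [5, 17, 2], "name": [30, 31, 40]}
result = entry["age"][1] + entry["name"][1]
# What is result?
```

Trace (tracking result):
entry = {'age': [5, 17, 2], 'name': [30, 31, 40]}  # -> entry = {'age': [5, 17, 2], 'name': [30, 31, 40]}
result = entry['age'][1] + entry['name'][1]  # -> result = 48

Answer: 48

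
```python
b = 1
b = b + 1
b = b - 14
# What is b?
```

Answer: -12

Derivation:
Trace (tracking b):
b = 1  # -> b = 1
b = b + 1  # -> b = 2
b = b - 14  # -> b = -12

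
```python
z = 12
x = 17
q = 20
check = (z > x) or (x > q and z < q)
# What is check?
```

Trace (tracking check):
z = 12  # -> z = 12
x = 17  # -> x = 17
q = 20  # -> q = 20
check = z > x or (x > q and z < q)  # -> check = False

Answer: False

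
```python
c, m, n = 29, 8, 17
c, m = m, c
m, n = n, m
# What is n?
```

Trace (tracking n):
c, m, n = (29, 8, 17)  # -> c = 29, m = 8, n = 17
c, m = (m, c)  # -> c = 8, m = 29
m, n = (n, m)  # -> m = 17, n = 29

Answer: 29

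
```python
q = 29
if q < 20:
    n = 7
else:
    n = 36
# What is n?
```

Answer: 36

Derivation:
Trace (tracking n):
q = 29  # -> q = 29
if q < 20:  # condition is False
else:
    n = 36  # -> n = 36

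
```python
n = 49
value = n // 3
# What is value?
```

Trace (tracking value):
n = 49  # -> n = 49
value = n // 3  # -> value = 16

Answer: 16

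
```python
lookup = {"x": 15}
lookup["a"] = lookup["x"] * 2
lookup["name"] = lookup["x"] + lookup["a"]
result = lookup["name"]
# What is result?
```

Trace (tracking result):
lookup = {'x': 15}  # -> lookup = {'x': 15}
lookup['a'] = lookup['x'] * 2  # -> lookup = {'x': 15, 'a': 30}
lookup['name'] = lookup['x'] + lookup['a']  # -> lookup = {'x': 15, 'a': 30, 'name': 45}
result = lookup['name']  # -> result = 45

Answer: 45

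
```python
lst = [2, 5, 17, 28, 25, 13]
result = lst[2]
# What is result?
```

Answer: 17

Derivation:
Trace (tracking result):
lst = [2, 5, 17, 28, 25, 13]  # -> lst = [2, 5, 17, 28, 25, 13]
result = lst[2]  # -> result = 17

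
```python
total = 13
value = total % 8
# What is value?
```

Answer: 5

Derivation:
Trace (tracking value):
total = 13  # -> total = 13
value = total % 8  # -> value = 5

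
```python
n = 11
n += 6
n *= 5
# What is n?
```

Trace (tracking n):
n = 11  # -> n = 11
n += 6  # -> n = 17
n *= 5  # -> n = 85

Answer: 85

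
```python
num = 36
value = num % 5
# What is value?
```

Trace (tracking value):
num = 36  # -> num = 36
value = num % 5  # -> value = 1

Answer: 1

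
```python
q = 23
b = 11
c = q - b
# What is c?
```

Answer: 12

Derivation:
Trace (tracking c):
q = 23  # -> q = 23
b = 11  # -> b = 11
c = q - b  # -> c = 12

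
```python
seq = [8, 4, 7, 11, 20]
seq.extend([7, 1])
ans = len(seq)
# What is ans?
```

Answer: 7

Derivation:
Trace (tracking ans):
seq = [8, 4, 7, 11, 20]  # -> seq = [8, 4, 7, 11, 20]
seq.extend([7, 1])  # -> seq = [8, 4, 7, 11, 20, 7, 1]
ans = len(seq)  # -> ans = 7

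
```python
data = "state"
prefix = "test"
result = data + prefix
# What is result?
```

Answer: 'statetest'

Derivation:
Trace (tracking result):
data = 'state'  # -> data = 'state'
prefix = 'test'  # -> prefix = 'test'
result = data + prefix  # -> result = 'statetest'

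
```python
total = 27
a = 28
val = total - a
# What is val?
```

Trace (tracking val):
total = 27  # -> total = 27
a = 28  # -> a = 28
val = total - a  # -> val = -1

Answer: -1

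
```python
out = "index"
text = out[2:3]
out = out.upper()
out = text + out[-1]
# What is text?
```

Trace (tracking text):
out = 'index'  # -> out = 'index'
text = out[2:3]  # -> text = 'd'
out = out.upper()  # -> out = 'INDEX'
out = text + out[-1]  # -> out = 'dX'

Answer: 'd'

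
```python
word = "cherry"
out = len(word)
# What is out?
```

Answer: 6

Derivation:
Trace (tracking out):
word = 'cherry'  # -> word = 'cherry'
out = len(word)  # -> out = 6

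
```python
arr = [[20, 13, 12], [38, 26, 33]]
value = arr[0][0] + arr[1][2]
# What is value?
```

Answer: 53

Derivation:
Trace (tracking value):
arr = [[20, 13, 12], [38, 26, 33]]  # -> arr = [[20, 13, 12], [38, 26, 33]]
value = arr[0][0] + arr[1][2]  # -> value = 53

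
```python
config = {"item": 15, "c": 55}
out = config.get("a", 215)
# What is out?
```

Answer: 215

Derivation:
Trace (tracking out):
config = {'item': 15, 'c': 55}  # -> config = {'item': 15, 'c': 55}
out = config.get('a', 215)  # -> out = 215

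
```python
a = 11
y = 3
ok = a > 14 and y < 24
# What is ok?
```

Trace (tracking ok):
a = 11  # -> a = 11
y = 3  # -> y = 3
ok = a > 14 and y < 24  # -> ok = False

Answer: False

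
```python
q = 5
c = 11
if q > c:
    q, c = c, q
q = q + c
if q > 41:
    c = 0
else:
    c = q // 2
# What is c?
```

Answer: 8

Derivation:
Trace (tracking c):
q = 5  # -> q = 5
c = 11  # -> c = 11
if q > c:  # condition is False
q = q + c  # -> q = 16
if q > 41:  # condition is False
else:
    c = q // 2  # -> c = 8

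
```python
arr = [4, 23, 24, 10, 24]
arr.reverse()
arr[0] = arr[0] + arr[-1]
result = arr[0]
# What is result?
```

Trace (tracking result):
arr = [4, 23, 24, 10, 24]  # -> arr = [4, 23, 24, 10, 24]
arr.reverse()  # -> arr = [24, 10, 24, 23, 4]
arr[0] = arr[0] + arr[-1]  # -> arr = [28, 10, 24, 23, 4]
result = arr[0]  # -> result = 28

Answer: 28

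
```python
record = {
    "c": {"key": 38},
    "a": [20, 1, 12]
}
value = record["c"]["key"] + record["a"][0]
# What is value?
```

Answer: 58

Derivation:
Trace (tracking value):
record = {'c': {'key': 38}, 'a': [20, 1, 12]}  # -> record = {'c': {'key': 38}, 'a': [20, 1, 12]}
value = record['c']['key'] + record['a'][0]  # -> value = 58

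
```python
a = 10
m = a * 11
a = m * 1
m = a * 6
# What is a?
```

Trace (tracking a):
a = 10  # -> a = 10
m = a * 11  # -> m = 110
a = m * 1  # -> a = 110
m = a * 6  # -> m = 660

Answer: 110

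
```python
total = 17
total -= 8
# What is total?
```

Trace (tracking total):
total = 17  # -> total = 17
total -= 8  # -> total = 9

Answer: 9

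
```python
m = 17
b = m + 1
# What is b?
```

Answer: 18

Derivation:
Trace (tracking b):
m = 17  # -> m = 17
b = m + 1  # -> b = 18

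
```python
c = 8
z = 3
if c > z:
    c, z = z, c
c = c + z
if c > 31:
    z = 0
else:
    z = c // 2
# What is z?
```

Answer: 5

Derivation:
Trace (tracking z):
c = 8  # -> c = 8
z = 3  # -> z = 3
if c > z:  # condition is True
    c, z = (z, c)  # -> c = 3, z = 8
c = c + z  # -> c = 11
if c > 31:  # condition is False
else:
    z = c // 2  # -> z = 5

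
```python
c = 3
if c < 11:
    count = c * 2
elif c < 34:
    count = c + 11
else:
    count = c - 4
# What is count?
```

Trace (tracking count):
c = 3  # -> c = 3
if c < 11:  # condition is True
    count = c * 2  # -> count = 6

Answer: 6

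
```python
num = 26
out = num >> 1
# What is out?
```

Answer: 13

Derivation:
Trace (tracking out):
num = 26  # -> num = 26
out = num >> 1  # -> out = 13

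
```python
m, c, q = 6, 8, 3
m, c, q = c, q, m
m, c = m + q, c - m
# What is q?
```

Answer: 6

Derivation:
Trace (tracking q):
m, c, q = (6, 8, 3)  # -> m = 6, c = 8, q = 3
m, c, q = (c, q, m)  # -> m = 8, c = 3, q = 6
m, c = (m + q, c - m)  # -> m = 14, c = -5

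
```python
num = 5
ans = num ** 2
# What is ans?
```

Trace (tracking ans):
num = 5  # -> num = 5
ans = num ** 2  # -> ans = 25

Answer: 25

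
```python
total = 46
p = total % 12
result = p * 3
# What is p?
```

Answer: 10

Derivation:
Trace (tracking p):
total = 46  # -> total = 46
p = total % 12  # -> p = 10
result = p * 3  # -> result = 30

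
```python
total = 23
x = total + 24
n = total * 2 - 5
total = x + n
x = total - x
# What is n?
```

Trace (tracking n):
total = 23  # -> total = 23
x = total + 24  # -> x = 47
n = total * 2 - 5  # -> n = 41
total = x + n  # -> total = 88
x = total - x  # -> x = 41

Answer: 41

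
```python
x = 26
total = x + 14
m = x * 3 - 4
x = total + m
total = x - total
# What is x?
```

Trace (tracking x):
x = 26  # -> x = 26
total = x + 14  # -> total = 40
m = x * 3 - 4  # -> m = 74
x = total + m  # -> x = 114
total = x - total  # -> total = 74

Answer: 114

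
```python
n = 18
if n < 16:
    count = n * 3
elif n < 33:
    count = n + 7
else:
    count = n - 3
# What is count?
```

Answer: 25

Derivation:
Trace (tracking count):
n = 18  # -> n = 18
if n < 16:  # condition is False
elif n < 33:  # condition is True
    count = n + 7  # -> count = 25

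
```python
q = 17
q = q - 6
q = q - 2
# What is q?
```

Answer: 9

Derivation:
Trace (tracking q):
q = 17  # -> q = 17
q = q - 6  # -> q = 11
q = q - 2  # -> q = 9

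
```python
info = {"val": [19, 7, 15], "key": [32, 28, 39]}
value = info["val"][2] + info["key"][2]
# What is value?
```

Answer: 54

Derivation:
Trace (tracking value):
info = {'val': [19, 7, 15], 'key': [32, 28, 39]}  # -> info = {'val': [19, 7, 15], 'key': [32, 28, 39]}
value = info['val'][2] + info['key'][2]  # -> value = 54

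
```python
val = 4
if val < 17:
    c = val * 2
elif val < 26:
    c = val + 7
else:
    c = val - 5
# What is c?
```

Answer: 8

Derivation:
Trace (tracking c):
val = 4  # -> val = 4
if val < 17:  # condition is True
    c = val * 2  # -> c = 8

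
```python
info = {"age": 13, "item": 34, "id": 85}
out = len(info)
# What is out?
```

Trace (tracking out):
info = {'age': 13, 'item': 34, 'id': 85}  # -> info = {'age': 13, 'item': 34, 'id': 85}
out = len(info)  # -> out = 3

Answer: 3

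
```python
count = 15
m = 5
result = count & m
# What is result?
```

Answer: 5

Derivation:
Trace (tracking result):
count = 15  # -> count = 15
m = 5  # -> m = 5
result = count & m  # -> result = 5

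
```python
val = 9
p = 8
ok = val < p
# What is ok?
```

Trace (tracking ok):
val = 9  # -> val = 9
p = 8  # -> p = 8
ok = val < p  # -> ok = False

Answer: False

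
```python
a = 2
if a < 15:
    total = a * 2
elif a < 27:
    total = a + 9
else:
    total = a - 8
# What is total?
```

Trace (tracking total):
a = 2  # -> a = 2
if a < 15:  # condition is True
    total = a * 2  # -> total = 4

Answer: 4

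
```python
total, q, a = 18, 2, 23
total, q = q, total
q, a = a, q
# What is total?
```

Answer: 2

Derivation:
Trace (tracking total):
total, q, a = (18, 2, 23)  # -> total = 18, q = 2, a = 23
total, q = (q, total)  # -> total = 2, q = 18
q, a = (a, q)  # -> q = 23, a = 18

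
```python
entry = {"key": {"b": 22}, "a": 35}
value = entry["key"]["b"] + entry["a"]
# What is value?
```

Trace (tracking value):
entry = {'key': {'b': 22}, 'a': 35}  # -> entry = {'key': {'b': 22}, 'a': 35}
value = entry['key']['b'] + entry['a']  # -> value = 57

Answer: 57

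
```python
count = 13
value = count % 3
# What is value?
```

Answer: 1

Derivation:
Trace (tracking value):
count = 13  # -> count = 13
value = count % 3  # -> value = 1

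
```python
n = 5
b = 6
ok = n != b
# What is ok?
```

Answer: True

Derivation:
Trace (tracking ok):
n = 5  # -> n = 5
b = 6  # -> b = 6
ok = n != b  # -> ok = True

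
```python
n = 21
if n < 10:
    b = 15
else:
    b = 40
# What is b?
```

Trace (tracking b):
n = 21  # -> n = 21
if n < 10:  # condition is False
else:
    b = 40  # -> b = 40

Answer: 40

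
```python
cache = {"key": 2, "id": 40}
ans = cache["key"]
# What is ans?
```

Trace (tracking ans):
cache = {'key': 2, 'id': 40}  # -> cache = {'key': 2, 'id': 40}
ans = cache['key']  # -> ans = 2

Answer: 2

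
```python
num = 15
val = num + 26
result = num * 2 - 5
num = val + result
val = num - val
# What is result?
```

Answer: 25

Derivation:
Trace (tracking result):
num = 15  # -> num = 15
val = num + 26  # -> val = 41
result = num * 2 - 5  # -> result = 25
num = val + result  # -> num = 66
val = num - val  # -> val = 25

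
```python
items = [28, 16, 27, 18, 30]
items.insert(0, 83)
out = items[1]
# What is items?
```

Answer: [83, 28, 16, 27, 18, 30]

Derivation:
Trace (tracking items):
items = [28, 16, 27, 18, 30]  # -> items = [28, 16, 27, 18, 30]
items.insert(0, 83)  # -> items = [83, 28, 16, 27, 18, 30]
out = items[1]  # -> out = 28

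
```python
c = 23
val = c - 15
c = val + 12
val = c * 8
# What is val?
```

Trace (tracking val):
c = 23  # -> c = 23
val = c - 15  # -> val = 8
c = val + 12  # -> c = 20
val = c * 8  # -> val = 160

Answer: 160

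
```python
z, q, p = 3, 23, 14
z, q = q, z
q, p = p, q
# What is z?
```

Trace (tracking z):
z, q, p = (3, 23, 14)  # -> z = 3, q = 23, p = 14
z, q = (q, z)  # -> z = 23, q = 3
q, p = (p, q)  # -> q = 14, p = 3

Answer: 23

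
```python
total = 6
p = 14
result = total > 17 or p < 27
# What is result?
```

Answer: True

Derivation:
Trace (tracking result):
total = 6  # -> total = 6
p = 14  # -> p = 14
result = total > 17 or p < 27  # -> result = True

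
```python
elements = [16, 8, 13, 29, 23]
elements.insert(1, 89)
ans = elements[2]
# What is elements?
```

Trace (tracking elements):
elements = [16, 8, 13, 29, 23]  # -> elements = [16, 8, 13, 29, 23]
elements.insert(1, 89)  # -> elements = [16, 89, 8, 13, 29, 23]
ans = elements[2]  # -> ans = 8

Answer: [16, 89, 8, 13, 29, 23]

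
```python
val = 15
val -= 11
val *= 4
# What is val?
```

Trace (tracking val):
val = 15  # -> val = 15
val -= 11  # -> val = 4
val *= 4  # -> val = 16

Answer: 16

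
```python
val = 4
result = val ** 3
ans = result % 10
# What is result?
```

Trace (tracking result):
val = 4  # -> val = 4
result = val ** 3  # -> result = 64
ans = result % 10  # -> ans = 4

Answer: 64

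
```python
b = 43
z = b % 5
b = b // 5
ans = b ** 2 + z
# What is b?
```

Trace (tracking b):
b = 43  # -> b = 43
z = b % 5  # -> z = 3
b = b // 5  # -> b = 8
ans = b ** 2 + z  # -> ans = 67

Answer: 8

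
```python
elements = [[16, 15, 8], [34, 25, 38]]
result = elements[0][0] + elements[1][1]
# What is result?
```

Answer: 41

Derivation:
Trace (tracking result):
elements = [[16, 15, 8], [34, 25, 38]]  # -> elements = [[16, 15, 8], [34, 25, 38]]
result = elements[0][0] + elements[1][1]  # -> result = 41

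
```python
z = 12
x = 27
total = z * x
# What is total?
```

Trace (tracking total):
z = 12  # -> z = 12
x = 27  # -> x = 27
total = z * x  # -> total = 324

Answer: 324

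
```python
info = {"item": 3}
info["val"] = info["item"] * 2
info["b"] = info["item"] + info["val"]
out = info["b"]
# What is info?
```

Trace (tracking info):
info = {'item': 3}  # -> info = {'item': 3}
info['val'] = info['item'] * 2  # -> info = {'item': 3, 'val': 6}
info['b'] = info['item'] + info['val']  # -> info = {'item': 3, 'val': 6, 'b': 9}
out = info['b']  # -> out = 9

Answer: {'item': 3, 'val': 6, 'b': 9}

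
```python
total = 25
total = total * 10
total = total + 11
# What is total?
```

Trace (tracking total):
total = 25  # -> total = 25
total = total * 10  # -> total = 250
total = total + 11  # -> total = 261

Answer: 261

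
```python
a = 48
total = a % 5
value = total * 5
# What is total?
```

Answer: 3

Derivation:
Trace (tracking total):
a = 48  # -> a = 48
total = a % 5  # -> total = 3
value = total * 5  # -> value = 15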